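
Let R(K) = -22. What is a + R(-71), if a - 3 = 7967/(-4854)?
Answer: -100193/4854 ≈ -20.641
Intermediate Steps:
a = 6595/4854 (a = 3 + 7967/(-4854) = 3 + 7967*(-1/4854) = 3 - 7967/4854 = 6595/4854 ≈ 1.3587)
a + R(-71) = 6595/4854 - 22 = -100193/4854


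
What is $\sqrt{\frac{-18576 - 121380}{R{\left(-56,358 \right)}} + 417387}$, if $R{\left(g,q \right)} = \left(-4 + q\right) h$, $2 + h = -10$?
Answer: $\frac{\sqrt{52309397994}}{354} \approx 646.08$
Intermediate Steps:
$h = -12$ ($h = -2 - 10 = -12$)
$R{\left(g,q \right)} = 48 - 12 q$ ($R{\left(g,q \right)} = \left(-4 + q\right) \left(-12\right) = 48 - 12 q$)
$\sqrt{\frac{-18576 - 121380}{R{\left(-56,358 \right)}} + 417387} = \sqrt{\frac{-18576 - 121380}{48 - 4296} + 417387} = \sqrt{- \frac{139956}{-4248} + 417387} = \sqrt{\left(-139956\right) \left(- \frac{1}{4248}\right) + 417387} = \sqrt{\frac{11663}{354} + 417387} = \sqrt{\frac{147766661}{354}} = \frac{\sqrt{52309397994}}{354}$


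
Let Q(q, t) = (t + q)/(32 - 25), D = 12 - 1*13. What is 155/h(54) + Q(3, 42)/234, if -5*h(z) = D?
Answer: 141055/182 ≈ 775.03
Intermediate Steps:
D = -1 (D = 12 - 13 = -1)
h(z) = 1/5 (h(z) = -1/5*(-1) = 1/5)
Q(q, t) = q/7 + t/7 (Q(q, t) = (q + t)/7 = (q + t)*(1/7) = q/7 + t/7)
155/h(54) + Q(3, 42)/234 = 155/(1/5) + ((1/7)*3 + (1/7)*42)/234 = 155*5 + (3/7 + 6)*(1/234) = 775 + (45/7)*(1/234) = 775 + 5/182 = 141055/182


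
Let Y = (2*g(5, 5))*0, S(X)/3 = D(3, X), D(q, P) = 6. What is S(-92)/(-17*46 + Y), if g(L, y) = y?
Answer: -9/391 ≈ -0.023018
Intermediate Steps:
S(X) = 18 (S(X) = 3*6 = 18)
Y = 0 (Y = (2*5)*0 = 10*0 = 0)
S(-92)/(-17*46 + Y) = 18/(-17*46 + 0) = 18/(-782 + 0) = 18/(-782) = 18*(-1/782) = -9/391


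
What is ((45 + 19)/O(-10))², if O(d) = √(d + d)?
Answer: -1024/5 ≈ -204.80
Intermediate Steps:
O(d) = √2*√d (O(d) = √(2*d) = √2*√d)
((45 + 19)/O(-10))² = ((45 + 19)/((√2*√(-10))))² = (64/((√2*(I*√10))))² = (64/((2*I*√5)))² = (64*(-I*√5/10))² = (-32*I*√5/5)² = -1024/5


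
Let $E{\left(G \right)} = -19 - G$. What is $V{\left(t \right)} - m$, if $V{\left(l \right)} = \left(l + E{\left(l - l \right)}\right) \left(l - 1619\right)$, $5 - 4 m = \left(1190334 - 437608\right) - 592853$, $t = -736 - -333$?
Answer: $893251$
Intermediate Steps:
$t = -403$ ($t = -736 + 333 = -403$)
$m = -39967$ ($m = \frac{5}{4} - \frac{\left(1190334 - 437608\right) - 592853}{4} = \frac{5}{4} - \frac{752726 - 592853}{4} = \frac{5}{4} - \frac{159873}{4} = -39967$)
$V{\left(l \right)} = \left(-1619 + l\right) \left(-19 + l\right)$ ($V{\left(l \right)} = \left(l - 19\right) \left(l - 1619\right) = \left(l - 19\right) \left(-1619 + l\right) = \left(-19 + l\right) \left(-1619 + l\right) = \left(-1619 + l\right) \left(-19 + l\right)$)
$V{\left(t \right)} - m = \left(30761 + \left(-403\right)^{2} - -660114\right) - -39967 = \left(30761 + 162409 + 660114\right) + 39967 = 853284 + 39967 = 893251$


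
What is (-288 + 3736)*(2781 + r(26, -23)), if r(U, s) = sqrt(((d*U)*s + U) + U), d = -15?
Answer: 9588888 + 3448*sqrt(9022) ≈ 9.9164e+6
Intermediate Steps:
r(U, s) = sqrt(2*U - 15*U*s) (r(U, s) = sqrt(((-15*U)*s + U) + U) = sqrt((-15*U*s + U) + U) = sqrt((U - 15*U*s) + U) = sqrt(2*U - 15*U*s))
(-288 + 3736)*(2781 + r(26, -23)) = (-288 + 3736)*(2781 + sqrt(26*(2 - 15*(-23)))) = 3448*(2781 + sqrt(26*(2 + 345))) = 3448*(2781 + sqrt(26*347)) = 3448*(2781 + sqrt(9022)) = 9588888 + 3448*sqrt(9022)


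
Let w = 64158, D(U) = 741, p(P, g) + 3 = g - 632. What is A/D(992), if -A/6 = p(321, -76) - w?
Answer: 129738/247 ≈ 525.25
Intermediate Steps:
p(P, g) = -635 + g (p(P, g) = -3 + (g - 632) = -3 + (-632 + g) = -635 + g)
A = 389214 (A = -6*((-635 - 76) - 1*64158) = -6*(-711 - 64158) = -6*(-64869) = 389214)
A/D(992) = 389214/741 = 389214*(1/741) = 129738/247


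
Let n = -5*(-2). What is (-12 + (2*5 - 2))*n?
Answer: -40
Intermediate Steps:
n = 10
(-12 + (2*5 - 2))*n = (-12 + (2*5 - 2))*10 = (-12 + (10 - 2))*10 = (-12 + 8)*10 = -4*10 = -40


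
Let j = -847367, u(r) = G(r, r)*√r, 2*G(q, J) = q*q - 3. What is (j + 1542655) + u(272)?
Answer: 695288 + 147962*√17 ≈ 1.3054e+6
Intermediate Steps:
G(q, J) = -3/2 + q²/2 (G(q, J) = (q*q - 3)/2 = (q² - 3)/2 = (-3 + q²)/2 = -3/2 + q²/2)
u(r) = √r*(-3/2 + r²/2) (u(r) = (-3/2 + r²/2)*√r = √r*(-3/2 + r²/2))
(j + 1542655) + u(272) = (-847367 + 1542655) + √272*(-3 + 272²)/2 = 695288 + (4*√17)*(-3 + 73984)/2 = 695288 + (½)*(4*√17)*73981 = 695288 + 147962*√17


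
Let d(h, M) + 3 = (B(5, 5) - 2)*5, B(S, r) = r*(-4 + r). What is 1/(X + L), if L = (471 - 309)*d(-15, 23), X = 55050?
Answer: 1/56994 ≈ 1.7546e-5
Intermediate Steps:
d(h, M) = 12 (d(h, M) = -3 + (5*(-4 + 5) - 2)*5 = -3 + (5*1 - 2)*5 = -3 + (5 - 2)*5 = -3 + 3*5 = -3 + 15 = 12)
L = 1944 (L = (471 - 309)*12 = 162*12 = 1944)
1/(X + L) = 1/(55050 + 1944) = 1/56994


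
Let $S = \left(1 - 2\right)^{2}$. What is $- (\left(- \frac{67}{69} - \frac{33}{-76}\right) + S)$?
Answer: $- \frac{2429}{5244} \approx -0.4632$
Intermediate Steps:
$S = 1$ ($S = \left(-1\right)^{2} = 1$)
$- (\left(- \frac{67}{69} - \frac{33}{-76}\right) + S) = - (\left(- \frac{67}{69} - \frac{33}{-76}\right) + 1) = - (\left(\left(-67\right) \frac{1}{69} - - \frac{33}{76}\right) + 1) = - (\left(- \frac{67}{69} + \frac{33}{76}\right) + 1) = - (- \frac{2815}{5244} + 1) = \left(-1\right) \frac{2429}{5244} = - \frac{2429}{5244}$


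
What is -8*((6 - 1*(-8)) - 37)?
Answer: 184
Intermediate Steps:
-8*((6 - 1*(-8)) - 37) = -8*((6 + 8) - 37) = -8*(14 - 37) = -8*(-23) = 184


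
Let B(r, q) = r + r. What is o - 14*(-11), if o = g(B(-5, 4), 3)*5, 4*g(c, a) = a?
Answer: 631/4 ≈ 157.75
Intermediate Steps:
B(r, q) = 2*r
g(c, a) = a/4
o = 15/4 (o = ((¼)*3)*5 = (¾)*5 = 15/4 ≈ 3.7500)
o - 14*(-11) = 15/4 - 14*(-11) = 15/4 + 154 = 631/4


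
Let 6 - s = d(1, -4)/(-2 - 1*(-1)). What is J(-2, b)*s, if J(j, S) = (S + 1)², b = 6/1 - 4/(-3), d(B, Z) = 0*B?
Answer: 1250/3 ≈ 416.67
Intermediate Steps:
d(B, Z) = 0
b = 22/3 (b = 6*1 - 4*(-⅓) = 6 + 4/3 = 22/3 ≈ 7.3333)
J(j, S) = (1 + S)²
s = 6 (s = 6 - 0/(-2 - 1*(-1)) = 6 - 0/(-2 + 1) = 6 - 0/(-1) = 6 - 0*(-1) = 6 - 1*0 = 6 + 0 = 6)
J(-2, b)*s = (1 + 22/3)²*6 = (25/3)²*6 = (625/9)*6 = 1250/3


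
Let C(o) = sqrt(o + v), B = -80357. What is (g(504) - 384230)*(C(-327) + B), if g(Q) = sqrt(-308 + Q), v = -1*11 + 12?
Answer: 30874445112 - 384216*I*sqrt(326) ≈ 3.0874e+10 - 6.9372e+6*I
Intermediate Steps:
v = 1 (v = -11 + 12 = 1)
C(o) = sqrt(1 + o) (C(o) = sqrt(o + 1) = sqrt(1 + o))
(g(504) - 384230)*(C(-327) + B) = (sqrt(-308 + 504) - 384230)*(sqrt(1 - 327) - 80357) = (sqrt(196) - 384230)*(sqrt(-326) - 80357) = (14 - 384230)*(I*sqrt(326) - 80357) = -384216*(-80357 + I*sqrt(326)) = 30874445112 - 384216*I*sqrt(326)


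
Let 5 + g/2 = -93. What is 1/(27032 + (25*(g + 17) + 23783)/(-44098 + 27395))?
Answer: 16703/451496188 ≈ 3.6995e-5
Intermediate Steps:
g = -196 (g = -10 + 2*(-93) = -10 - 186 = -196)
1/(27032 + (25*(g + 17) + 23783)/(-44098 + 27395)) = 1/(27032 + (25*(-196 + 17) + 23783)/(-44098 + 27395)) = 1/(27032 + (25*(-179) + 23783)/(-16703)) = 1/(27032 + (-4475 + 23783)*(-1/16703)) = 1/(27032 + 19308*(-1/16703)) = 1/(27032 - 19308/16703) = 1/(451496188/16703) = 16703/451496188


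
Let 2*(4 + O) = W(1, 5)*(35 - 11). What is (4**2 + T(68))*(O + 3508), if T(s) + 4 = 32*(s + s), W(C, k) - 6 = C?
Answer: 15658032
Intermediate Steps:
W(C, k) = 6 + C
T(s) = -4 + 64*s (T(s) = -4 + 32*(s + s) = -4 + 32*(2*s) = -4 + 64*s)
O = 80 (O = -4 + ((6 + 1)*(35 - 11))/2 = -4 + (7*24)/2 = -4 + (1/2)*168 = -4 + 84 = 80)
(4**2 + T(68))*(O + 3508) = (4**2 + (-4 + 64*68))*(80 + 3508) = (16 + (-4 + 4352))*3588 = (16 + 4348)*3588 = 4364*3588 = 15658032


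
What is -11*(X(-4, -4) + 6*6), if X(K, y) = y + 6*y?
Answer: -88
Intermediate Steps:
X(K, y) = 7*y
-11*(X(-4, -4) + 6*6) = -11*(7*(-4) + 6*6) = -11*(-28 + 36) = -11*8 = -88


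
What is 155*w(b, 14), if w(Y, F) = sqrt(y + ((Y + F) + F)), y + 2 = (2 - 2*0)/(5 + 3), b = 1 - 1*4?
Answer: 155*sqrt(93)/2 ≈ 747.38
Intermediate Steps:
b = -3 (b = 1 - 4 = -3)
y = -7/4 (y = -2 + (2 - 2*0)/(5 + 3) = -2 + (2 + 0)/8 = -2 + 2*(1/8) = -2 + 1/4 = -7/4 ≈ -1.7500)
w(Y, F) = sqrt(-7/4 + Y + 2*F) (w(Y, F) = sqrt(-7/4 + ((Y + F) + F)) = sqrt(-7/4 + ((F + Y) + F)) = sqrt(-7/4 + (Y + 2*F)) = sqrt(-7/4 + Y + 2*F))
155*w(b, 14) = 155*(sqrt(-7 + 4*(-3) + 8*14)/2) = 155*(sqrt(-7 - 12 + 112)/2) = 155*(sqrt(93)/2) = 155*sqrt(93)/2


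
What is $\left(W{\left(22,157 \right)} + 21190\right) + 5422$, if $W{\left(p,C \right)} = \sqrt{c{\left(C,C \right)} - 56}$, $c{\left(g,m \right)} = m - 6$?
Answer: $26612 + \sqrt{95} \approx 26622.0$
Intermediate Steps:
$c{\left(g,m \right)} = -6 + m$ ($c{\left(g,m \right)} = m - 6 = -6 + m$)
$W{\left(p,C \right)} = \sqrt{-62 + C}$ ($W{\left(p,C \right)} = \sqrt{\left(-6 + C\right) - 56} = \sqrt{-62 + C}$)
$\left(W{\left(22,157 \right)} + 21190\right) + 5422 = \left(\sqrt{-62 + 157} + 21190\right) + 5422 = \left(\sqrt{95} + 21190\right) + 5422 = \left(21190 + \sqrt{95}\right) + 5422 = 26612 + \sqrt{95}$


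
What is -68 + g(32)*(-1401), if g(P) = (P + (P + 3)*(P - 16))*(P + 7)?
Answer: -32346356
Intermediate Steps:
g(P) = (7 + P)*(P + (-16 + P)*(3 + P)) (g(P) = (P + (3 + P)*(-16 + P))*(7 + P) = (P + (-16 + P)*(3 + P))*(7 + P) = (7 + P)*(P + (-16 + P)*(3 + P)))
-68 + g(32)*(-1401) = -68 + (-336 + 32³ - 132*32 - 5*32²)*(-1401) = -68 + (-336 + 32768 - 4224 - 5*1024)*(-1401) = -68 + (-336 + 32768 - 4224 - 5120)*(-1401) = -68 + 23088*(-1401) = -68 - 32346288 = -32346356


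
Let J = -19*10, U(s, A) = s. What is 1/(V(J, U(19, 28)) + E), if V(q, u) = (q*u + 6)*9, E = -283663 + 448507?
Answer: 1/132408 ≈ 7.5524e-6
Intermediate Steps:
E = 164844
J = -190
V(q, u) = 54 + 9*q*u (V(q, u) = (6 + q*u)*9 = 54 + 9*q*u)
1/(V(J, U(19, 28)) + E) = 1/((54 + 9*(-190)*19) + 164844) = 1/((54 - 32490) + 164844) = 1/(-32436 + 164844) = 1/132408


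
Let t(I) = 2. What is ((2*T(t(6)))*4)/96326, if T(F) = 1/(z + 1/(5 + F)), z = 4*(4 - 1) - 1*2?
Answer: 28/3419573 ≈ 8.1882e-6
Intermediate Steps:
z = 10 (z = 4*3 - 2 = 12 - 2 = 10)
T(F) = 1/(10 + 1/(5 + F))
((2*T(t(6)))*4)/96326 = ((2*((5 + 2)/(51 + 10*2)))*4)/96326 = ((2*(7/(51 + 20)))*4)*(1/96326) = ((2*(7/71))*4)*(1/96326) = ((14/71)*4)*(1/96326) = (56/71)*(1/96326) = 28/3419573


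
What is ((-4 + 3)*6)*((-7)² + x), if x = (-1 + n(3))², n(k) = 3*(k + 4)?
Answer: -2694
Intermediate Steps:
n(k) = 12 + 3*k (n(k) = 3*(4 + k) = 12 + 3*k)
x = 400 (x = (-1 + (12 + 3*3))² = (-1 + (12 + 9))² = (-1 + 21)² = 20² = 400)
((-4 + 3)*6)*((-7)² + x) = ((-4 + 3)*6)*((-7)² + 400) = (-1*6)*(49 + 400) = -6*449 = -2694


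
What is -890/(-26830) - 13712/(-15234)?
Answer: 19072561/20436411 ≈ 0.93326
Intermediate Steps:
-890/(-26830) - 13712/(-15234) = -890*(-1/26830) - 13712*(-1/15234) = 89/2683 + 6856/7617 = 19072561/20436411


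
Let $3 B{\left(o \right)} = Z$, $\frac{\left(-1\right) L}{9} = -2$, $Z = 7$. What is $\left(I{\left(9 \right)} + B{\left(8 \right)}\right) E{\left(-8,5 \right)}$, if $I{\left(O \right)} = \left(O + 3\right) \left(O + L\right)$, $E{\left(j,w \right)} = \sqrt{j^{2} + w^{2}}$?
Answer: $\frac{979 \sqrt{89}}{3} \approx 3078.6$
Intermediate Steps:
$L = 18$ ($L = \left(-9\right) \left(-2\right) = 18$)
$B{\left(o \right)} = \frac{7}{3}$ ($B{\left(o \right)} = \frac{1}{3} \cdot 7 = \frac{7}{3}$)
$I{\left(O \right)} = \left(3 + O\right) \left(18 + O\right)$ ($I{\left(O \right)} = \left(O + 3\right) \left(O + 18\right) = \left(3 + O\right) \left(18 + O\right)$)
$\left(I{\left(9 \right)} + B{\left(8 \right)}\right) E{\left(-8,5 \right)} = \left(\left(54 + 9^{2} + 21 \cdot 9\right) + \frac{7}{3}\right) \sqrt{\left(-8\right)^{2} + 5^{2}} = \left(\left(54 + 81 + 189\right) + \frac{7}{3}\right) \sqrt{64 + 25} = \left(324 + \frac{7}{3}\right) \sqrt{89} = \frac{979 \sqrt{89}}{3}$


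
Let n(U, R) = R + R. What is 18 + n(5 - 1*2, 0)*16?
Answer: 18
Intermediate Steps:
n(U, R) = 2*R
18 + n(5 - 1*2, 0)*16 = 18 + (2*0)*16 = 18 + 0*16 = 18 + 0 = 18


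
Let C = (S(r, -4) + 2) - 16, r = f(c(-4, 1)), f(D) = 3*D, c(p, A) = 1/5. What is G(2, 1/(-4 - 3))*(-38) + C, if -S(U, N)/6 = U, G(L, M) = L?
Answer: -468/5 ≈ -93.600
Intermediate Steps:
c(p, A) = 1/5
r = 3/5 (r = 3*(1/5) = 3/5 ≈ 0.60000)
S(U, N) = -6*U
C = -88/5 (C = (-6*3/5 + 2) - 16 = (-18/5 + 2) - 16 = -8/5 - 16 = -88/5 ≈ -17.600)
G(2, 1/(-4 - 3))*(-38) + C = 2*(-38) - 88/5 = -76 - 88/5 = -468/5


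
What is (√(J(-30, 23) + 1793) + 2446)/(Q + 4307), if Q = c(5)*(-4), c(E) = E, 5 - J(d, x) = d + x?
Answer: 2446/4287 + 19*√5/4287 ≈ 0.58047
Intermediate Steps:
J(d, x) = 5 - d - x (J(d, x) = 5 - (d + x) = 5 + (-d - x) = 5 - d - x)
Q = -20 (Q = 5*(-4) = -20)
(√(J(-30, 23) + 1793) + 2446)/(Q + 4307) = (√((5 - 1*(-30) - 1*23) + 1793) + 2446)/(-20 + 4307) = (√((5 + 30 - 23) + 1793) + 2446)/4287 = (√(12 + 1793) + 2446)*(1/4287) = (√1805 + 2446)*(1/4287) = (19*√5 + 2446)*(1/4287) = (2446 + 19*√5)*(1/4287) = 2446/4287 + 19*√5/4287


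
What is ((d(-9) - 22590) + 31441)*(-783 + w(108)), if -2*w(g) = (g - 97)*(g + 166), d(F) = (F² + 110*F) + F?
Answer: -18166570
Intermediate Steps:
d(F) = F² + 111*F
w(g) = -(-97 + g)*(166 + g)/2 (w(g) = -(g - 97)*(g + 166)/2 = -(-97 + g)*(166 + g)/2)
((d(-9) - 22590) + 31441)*(-783 + w(108)) = ((-9*(111 - 9) - 22590) + 31441)*(-783 + (8051 - 69/2*108 - ½*108²)) = ((-9*102 - 22590) + 31441)*(-783 + (8051 - 3726 - ½*11664)) = ((-918 - 22590) + 31441)*(-783 + (8051 - 3726 - 5832)) = (-23508 + 31441)*(-783 - 1507) = 7933*(-2290) = -18166570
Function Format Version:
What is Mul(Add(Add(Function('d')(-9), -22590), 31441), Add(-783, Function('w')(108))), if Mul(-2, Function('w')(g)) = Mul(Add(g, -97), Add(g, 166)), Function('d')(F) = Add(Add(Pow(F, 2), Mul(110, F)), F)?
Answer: -18166570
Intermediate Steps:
Function('d')(F) = Add(Pow(F, 2), Mul(111, F))
Function('w')(g) = Mul(Rational(-1, 2), Add(-97, g), Add(166, g)) (Function('w')(g) = Mul(Rational(-1, 2), Mul(Add(g, -97), Add(g, 166))) = Mul(Rational(-1, 2), Mul(Add(-97, g), Add(166, g))) = Mul(Rational(-1, 2), Add(-97, g), Add(166, g)))
Mul(Add(Add(Function('d')(-9), -22590), 31441), Add(-783, Function('w')(108))) = Mul(Add(Add(Mul(-9, Add(111, -9)), -22590), 31441), Add(-783, Add(8051, Mul(Rational(-69, 2), 108), Mul(Rational(-1, 2), Pow(108, 2))))) = Mul(Add(Add(Mul(-9, 102), -22590), 31441), Add(-783, Add(8051, -3726, Mul(Rational(-1, 2), 11664)))) = Mul(Add(Add(-918, -22590), 31441), Add(-783, Add(8051, -3726, -5832))) = Mul(Add(-23508, 31441), Add(-783, -1507)) = Mul(7933, -2290) = -18166570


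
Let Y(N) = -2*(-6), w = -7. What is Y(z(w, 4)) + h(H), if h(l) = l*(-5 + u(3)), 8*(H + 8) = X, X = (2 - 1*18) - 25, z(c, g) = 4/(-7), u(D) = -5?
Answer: 573/4 ≈ 143.25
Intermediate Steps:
z(c, g) = -4/7 (z(c, g) = 4*(-⅐) = -4/7)
X = -41 (X = (2 - 18) - 25 = -16 - 25 = -41)
H = -105/8 (H = -8 + (⅛)*(-41) = -8 - 41/8 = -105/8 ≈ -13.125)
h(l) = -10*l (h(l) = l*(-5 - 5) = l*(-10) = -10*l)
Y(N) = 12
Y(z(w, 4)) + h(H) = 12 - 10*(-105/8) = 12 + 525/4 = 573/4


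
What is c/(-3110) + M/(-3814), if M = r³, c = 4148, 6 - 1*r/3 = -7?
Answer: -100151281/5930770 ≈ -16.887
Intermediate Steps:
r = 39 (r = 18 - 3*(-7) = 18 + 21 = 39)
M = 59319 (M = 39³ = 59319)
c/(-3110) + M/(-3814) = 4148/(-3110) + 59319/(-3814) = 4148*(-1/3110) + 59319*(-1/3814) = -2074/1555 - 59319/3814 = -100151281/5930770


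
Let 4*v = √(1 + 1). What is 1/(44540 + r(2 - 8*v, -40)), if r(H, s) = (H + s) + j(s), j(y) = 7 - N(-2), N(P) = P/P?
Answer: 11127/495240514 + √2/990481028 ≈ 2.2469e-5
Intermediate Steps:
N(P) = 1
v = √2/4 (v = √(1 + 1)/4 = √2/4 ≈ 0.35355)
j(y) = 6 (j(y) = 7 - 1*1 = 7 - 1 = 6)
r(H, s) = 6 + H + s (r(H, s) = (H + s) + 6 = 6 + H + s)
1/(44540 + r(2 - 8*v, -40)) = 1/(44540 + (6 + (2 - 2*√2) - 40)) = 1/(44540 + (-32 - 2*√2)) = 1/(44508 - 2*√2)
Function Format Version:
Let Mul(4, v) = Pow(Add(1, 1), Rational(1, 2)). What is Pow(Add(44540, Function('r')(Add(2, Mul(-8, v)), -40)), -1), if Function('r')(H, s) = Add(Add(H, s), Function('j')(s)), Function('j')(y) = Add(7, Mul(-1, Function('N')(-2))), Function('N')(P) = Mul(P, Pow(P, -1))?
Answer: Add(Rational(11127, 495240514), Mul(Rational(1, 990481028), Pow(2, Rational(1, 2)))) ≈ 2.2469e-5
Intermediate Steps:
Function('N')(P) = 1
v = Mul(Rational(1, 4), Pow(2, Rational(1, 2))) (v = Mul(Rational(1, 4), Pow(Add(1, 1), Rational(1, 2))) = Mul(Rational(1, 4), Pow(2, Rational(1, 2))) ≈ 0.35355)
Function('j')(y) = 6 (Function('j')(y) = Add(7, Mul(-1, 1)) = Add(7, -1) = 6)
Function('r')(H, s) = Add(6, H, s) (Function('r')(H, s) = Add(Add(H, s), 6) = Add(6, H, s))
Pow(Add(44540, Function('r')(Add(2, Mul(-8, v)), -40)), -1) = Pow(Add(44540, Add(6, Add(2, Mul(-8, Mul(Rational(1, 4), Pow(2, Rational(1, 2))))), -40)), -1) = Pow(Add(44540, Add(6, Add(2, Mul(-2, Pow(2, Rational(1, 2)))), -40)), -1) = Pow(Add(44540, Add(-32, Mul(-2, Pow(2, Rational(1, 2))))), -1) = Pow(Add(44508, Mul(-2, Pow(2, Rational(1, 2)))), -1)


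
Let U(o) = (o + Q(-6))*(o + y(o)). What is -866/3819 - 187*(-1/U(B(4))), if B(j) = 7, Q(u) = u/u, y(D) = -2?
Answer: 679513/152760 ≈ 4.4482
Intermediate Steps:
Q(u) = 1
U(o) = (1 + o)*(-2 + o) (U(o) = (o + 1)*(o - 2) = (1 + o)*(-2 + o))
-866/3819 - 187*(-1/U(B(4))) = -866/3819 - 187*(-1/(-2 + 7**2 - 1*7)) = -866*1/3819 - 187*(-1/(-2 + 49 - 7)) = -866/3819 - 187/((-1*40)) = -866/3819 - 187/(-40) = -866/3819 - 187*(-1/40) = -866/3819 + 187/40 = 679513/152760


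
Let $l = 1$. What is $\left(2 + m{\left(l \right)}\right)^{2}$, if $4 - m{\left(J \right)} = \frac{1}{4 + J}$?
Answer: $\frac{841}{25} \approx 33.64$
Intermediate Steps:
$m{\left(J \right)} = 4 - \frac{1}{4 + J}$
$\left(2 + m{\left(l \right)}\right)^{2} = \left(2 + \frac{15 + 4 \cdot 1}{4 + 1}\right)^{2} = \left(2 + \frac{15 + 4}{5}\right)^{2} = \left(2 + \frac{1}{5} \cdot 19\right)^{2} = \left(2 + \frac{19}{5}\right)^{2} = \left(\frac{29}{5}\right)^{2} = \frac{841}{25}$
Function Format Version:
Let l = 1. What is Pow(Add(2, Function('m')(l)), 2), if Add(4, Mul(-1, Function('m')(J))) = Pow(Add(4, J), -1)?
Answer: Rational(841, 25) ≈ 33.640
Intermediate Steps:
Function('m')(J) = Add(4, Mul(-1, Pow(Add(4, J), -1)))
Pow(Add(2, Function('m')(l)), 2) = Pow(Add(2, Mul(Pow(Add(4, 1), -1), Add(15, Mul(4, 1)))), 2) = Pow(Add(2, Mul(Pow(5, -1), Add(15, 4))), 2) = Pow(Add(2, Mul(Rational(1, 5), 19)), 2) = Pow(Add(2, Rational(19, 5)), 2) = Pow(Rational(29, 5), 2) = Rational(841, 25)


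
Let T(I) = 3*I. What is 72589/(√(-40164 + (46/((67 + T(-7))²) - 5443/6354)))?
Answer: -217767*I*√953133138934/586976930 ≈ -362.2*I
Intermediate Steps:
72589/(√(-40164 + (46/((67 + T(-7))²) - 5443/6354))) = 72589/(√(-40164 + (46/((67 + 3*(-7))²) - 5443/6354))) = 72589/(√(-40164 + (46/((67 - 21)²) - 5443*1/6354))) = 72589/(√(-40164 + (46/(46²) - 5443/6354))) = 72589/(√(-40164 + (46/2116 - 5443/6354))) = 72589/(√(-40164 + (46*(1/2116) - 5443/6354))) = 72589/(√(-40164 + (1/46 - 5443/6354))) = 72589/(√(-40164 - 61006/73071)) = 72589/(√(-2934884650/73071)) = 72589/((5*I*√953133138934/24357)) = 72589*(-3*I*√953133138934/586976930) = -217767*I*√953133138934/586976930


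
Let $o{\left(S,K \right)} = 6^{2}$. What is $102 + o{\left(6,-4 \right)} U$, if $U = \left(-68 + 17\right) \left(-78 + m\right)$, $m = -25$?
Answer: $189210$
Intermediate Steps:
$o{\left(S,K \right)} = 36$
$U = 5253$ ($U = \left(-68 + 17\right) \left(-78 - 25\right) = \left(-51\right) \left(-103\right) = 5253$)
$102 + o{\left(6,-4 \right)} U = 102 + 36 \cdot 5253 = 102 + 189108 = 189210$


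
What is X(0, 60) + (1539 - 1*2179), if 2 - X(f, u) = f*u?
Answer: -638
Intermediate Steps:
X(f, u) = 2 - f*u
X(0, 60) + (1539 - 1*2179) = (2 - 1*0*60) + (1539 - 1*2179) = (2 + 0) + (1539 - 2179) = 2 - 640 = -638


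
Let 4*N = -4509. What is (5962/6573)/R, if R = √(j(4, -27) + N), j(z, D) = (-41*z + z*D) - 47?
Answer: -11924*I*√5785/38024805 ≈ -0.023851*I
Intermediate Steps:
N = -4509/4 (N = (¼)*(-4509) = -4509/4 ≈ -1127.3)
j(z, D) = -47 - 41*z + D*z (j(z, D) = (-41*z + D*z) - 47 = -47 - 41*z + D*z)
R = I*√5785/2 (R = √((-47 - 41*4 - 27*4) - 4509/4) = √((-47 - 164 - 108) - 4509/4) = √(-319 - 4509/4) = √(-5785/4) = I*√5785/2 ≈ 38.03*I)
(5962/6573)/R = (5962/6573)/((I*√5785/2)) = (5962*(1/6573))*(-2*I*√5785/5785) = 5962*(-2*I*√5785/5785)/6573 = -11924*I*√5785/38024805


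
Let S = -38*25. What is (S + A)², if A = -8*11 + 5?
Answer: 1067089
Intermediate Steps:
S = -950
A = -83 (A = -88 + 5 = -83)
(S + A)² = (-950 - 83)² = (-1033)² = 1067089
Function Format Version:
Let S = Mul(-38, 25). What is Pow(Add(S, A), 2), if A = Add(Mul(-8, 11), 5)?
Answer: 1067089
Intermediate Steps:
S = -950
A = -83 (A = Add(-88, 5) = -83)
Pow(Add(S, A), 2) = Pow(Add(-950, -83), 2) = Pow(-1033, 2) = 1067089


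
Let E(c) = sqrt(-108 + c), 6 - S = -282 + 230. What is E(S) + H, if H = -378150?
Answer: -378150 + 5*I*sqrt(2) ≈ -3.7815e+5 + 7.0711*I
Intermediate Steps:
S = 58 (S = 6 - (-282 + 230) = 6 - 1*(-52) = 6 + 52 = 58)
E(S) + H = sqrt(-108 + 58) - 378150 = sqrt(-50) - 378150 = 5*I*sqrt(2) - 378150 = -378150 + 5*I*sqrt(2)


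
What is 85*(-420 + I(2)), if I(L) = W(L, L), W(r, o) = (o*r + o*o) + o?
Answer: -34850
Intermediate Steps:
W(r, o) = o + o**2 + o*r (W(r, o) = (o*r + o**2) + o = (o**2 + o*r) + o = o + o**2 + o*r)
I(L) = L*(1 + 2*L) (I(L) = L*(1 + L + L) = L*(1 + 2*L))
85*(-420 + I(2)) = 85*(-420 + 2*(1 + 2*2)) = 85*(-420 + 2*(1 + 4)) = 85*(-420 + 2*5) = 85*(-420 + 10) = 85*(-410) = -34850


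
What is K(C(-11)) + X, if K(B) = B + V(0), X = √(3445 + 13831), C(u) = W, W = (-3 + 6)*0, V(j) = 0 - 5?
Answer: -5 + 2*√4319 ≈ 126.44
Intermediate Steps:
V(j) = -5
W = 0 (W = 3*0 = 0)
C(u) = 0
X = 2*√4319 (X = √17276 = 2*√4319 ≈ 131.44)
K(B) = -5 + B (K(B) = B - 5 = -5 + B)
K(C(-11)) + X = (-5 + 0) + 2*√4319 = -5 + 2*√4319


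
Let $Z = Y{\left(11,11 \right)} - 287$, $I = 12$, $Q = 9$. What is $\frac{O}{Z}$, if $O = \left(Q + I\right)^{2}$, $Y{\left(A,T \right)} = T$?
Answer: $- \frac{147}{92} \approx -1.5978$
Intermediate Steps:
$O = 441$ ($O = \left(9 + 12\right)^{2} = 21^{2} = 441$)
$Z = -276$ ($Z = 11 - 287 = -276$)
$\frac{O}{Z} = \frac{441}{-276} = 441 \left(- \frac{1}{276}\right) = - \frac{147}{92}$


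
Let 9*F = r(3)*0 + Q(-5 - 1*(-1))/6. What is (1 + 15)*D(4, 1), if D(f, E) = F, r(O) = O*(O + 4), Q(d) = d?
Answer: -32/27 ≈ -1.1852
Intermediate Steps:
r(O) = O*(4 + O)
F = -2/27 (F = ((3*(4 + 3))*0 + (-5 - 1*(-1))/6)/9 = ((3*7)*0 + (-5 + 1)*(⅙))/9 = (21*0 - 4*⅙)/9 = (0 - ⅔)/9 = (⅑)*(-⅔) = -2/27 ≈ -0.074074)
D(f, E) = -2/27
(1 + 15)*D(4, 1) = (1 + 15)*(-2/27) = 16*(-2/27) = -32/27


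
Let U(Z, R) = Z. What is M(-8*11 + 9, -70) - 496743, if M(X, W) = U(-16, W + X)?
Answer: -496759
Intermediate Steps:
M(X, W) = -16
M(-8*11 + 9, -70) - 496743 = -16 - 496743 = -496759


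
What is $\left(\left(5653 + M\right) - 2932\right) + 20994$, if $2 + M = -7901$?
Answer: $15812$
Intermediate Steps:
$M = -7903$ ($M = -2 - 7901 = -7903$)
$\left(\left(5653 + M\right) - 2932\right) + 20994 = \left(\left(5653 - 7903\right) - 2932\right) + 20994 = \left(-2250 - 2932\right) + 20994 = -5182 + 20994 = 15812$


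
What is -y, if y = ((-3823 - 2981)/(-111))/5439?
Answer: -108/9583 ≈ -0.011270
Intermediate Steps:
y = 108/9583 (y = -6804*(-1/111)*(1/5439) = (2268/37)*(1/5439) = 108/9583 ≈ 0.011270)
-y = -1*108/9583 = -108/9583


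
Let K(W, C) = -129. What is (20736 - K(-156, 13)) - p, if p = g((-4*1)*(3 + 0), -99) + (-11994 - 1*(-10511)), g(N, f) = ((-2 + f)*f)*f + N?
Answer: 1012261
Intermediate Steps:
g(N, f) = N + f**2*(-2 + f) (g(N, f) = (f*(-2 + f))*f + N = f**2*(-2 + f) + N = N + f**2*(-2 + f))
p = -991396 (p = ((-4*1)*(3 + 0) + (-99)**3 - 2*(-99)**2) + (-11994 - 1*(-10511)) = (-4*3 - 970299 - 2*9801) + (-11994 + 10511) = (-12 - 970299 - 19602) - 1483 = -989913 - 1483 = -991396)
(20736 - K(-156, 13)) - p = (20736 - 1*(-129)) - 1*(-991396) = (20736 + 129) + 991396 = 20865 + 991396 = 1012261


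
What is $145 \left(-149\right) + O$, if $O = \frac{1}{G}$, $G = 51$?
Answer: $- \frac{1101854}{51} \approx -21605.0$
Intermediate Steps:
$O = \frac{1}{51} \approx 0.019608$
$145 \left(-149\right) + O = 145 \left(-149\right) + \frac{1}{51} = -21605 + \frac{1}{51} = - \frac{1101854}{51}$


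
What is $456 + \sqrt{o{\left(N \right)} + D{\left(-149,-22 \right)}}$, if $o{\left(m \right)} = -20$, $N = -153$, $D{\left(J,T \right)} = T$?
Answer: $456 + i \sqrt{42} \approx 456.0 + 6.4807 i$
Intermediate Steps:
$456 + \sqrt{o{\left(N \right)} + D{\left(-149,-22 \right)}} = 456 + \sqrt{-20 - 22} = 456 + \sqrt{-42} = 456 + i \sqrt{42}$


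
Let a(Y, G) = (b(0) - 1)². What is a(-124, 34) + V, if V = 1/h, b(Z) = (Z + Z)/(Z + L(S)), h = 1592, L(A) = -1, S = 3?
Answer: 1593/1592 ≈ 1.0006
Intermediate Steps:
b(Z) = 2*Z/(-1 + Z) (b(Z) = (Z + Z)/(Z - 1) = (2*Z)/(-1 + Z) = 2*Z/(-1 + Z))
V = 1/1592 ≈ 0.00062814
a(Y, G) = 1 (a(Y, G) = (2*0/(-1 + 0) - 1)² = (2*0/(-1) - 1)² = (2*0*(-1) - 1)² = (0 - 1)² = (-1)² = 1)
a(-124, 34) + V = 1 + 1/1592 = 1593/1592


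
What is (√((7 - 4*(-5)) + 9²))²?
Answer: 108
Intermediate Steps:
(√((7 - 4*(-5)) + 9²))² = (√((7 + 20) + 81))² = (√(27 + 81))² = (√108)² = (6*√3)² = 108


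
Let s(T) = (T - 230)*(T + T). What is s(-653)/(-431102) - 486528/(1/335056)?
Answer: -35137857780884567/215551 ≈ -1.6301e+11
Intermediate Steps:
s(T) = 2*T*(-230 + T) (s(T) = (-230 + T)*(2*T) = 2*T*(-230 + T))
s(-653)/(-431102) - 486528/(1/335056) = (2*(-653)*(-230 - 653))/(-431102) - 486528/(1/335056) = (2*(-653)*(-883))*(-1/431102) - 486528/1/335056 = 1153198*(-1/431102) - 486528*335056 = -576599/215551 - 163014125568 = -35137857780884567/215551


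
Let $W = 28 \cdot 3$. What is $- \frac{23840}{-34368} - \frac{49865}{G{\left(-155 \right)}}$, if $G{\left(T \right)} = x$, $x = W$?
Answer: $- \frac{8915405}{15036} \approx -592.94$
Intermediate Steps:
$W = 84$
$x = 84$
$G{\left(T \right)} = 84$
$- \frac{23840}{-34368} - \frac{49865}{G{\left(-155 \right)}} = - \frac{23840}{-34368} - \frac{49865}{84} = \left(-23840\right) \left(- \frac{1}{34368}\right) - \frac{49865}{84} = \frac{745}{1074} - \frac{49865}{84} = - \frac{8915405}{15036}$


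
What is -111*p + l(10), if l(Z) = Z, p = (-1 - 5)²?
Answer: -3986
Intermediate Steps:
p = 36 (p = (-6)² = 36)
-111*p + l(10) = -111*36 + 10 = -3996 + 10 = -3986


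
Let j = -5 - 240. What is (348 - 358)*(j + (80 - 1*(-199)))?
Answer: -340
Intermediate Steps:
j = -245
(348 - 358)*(j + (80 - 1*(-199))) = (348 - 358)*(-245 + (80 - 1*(-199))) = -10*(-245 + (80 + 199)) = -10*(-245 + 279) = -10*34 = -340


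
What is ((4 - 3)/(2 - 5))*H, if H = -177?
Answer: 59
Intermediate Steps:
((4 - 3)/(2 - 5))*H = ((4 - 3)/(2 - 5))*(-177) = (1/(-3))*(-177) = (1*(-1/3))*(-177) = -1/3*(-177) = 59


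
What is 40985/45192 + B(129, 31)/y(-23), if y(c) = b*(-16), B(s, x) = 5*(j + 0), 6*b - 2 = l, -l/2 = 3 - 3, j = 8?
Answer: -42565/6456 ≈ -6.5931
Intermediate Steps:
l = 0 (l = -2*(3 - 3) = -2*0 = 0)
b = ⅓ (b = ⅓ + (⅙)*0 = ⅓ + 0 = ⅓ ≈ 0.33333)
B(s, x) = 40 (B(s, x) = 5*(8 + 0) = 5*8 = 40)
y(c) = -16/3 (y(c) = (⅓)*(-16) = -16/3)
40985/45192 + B(129, 31)/y(-23) = 40985/45192 + 40/(-16/3) = 40985*(1/45192) + 40*(-3/16) = 5855/6456 - 15/2 = -42565/6456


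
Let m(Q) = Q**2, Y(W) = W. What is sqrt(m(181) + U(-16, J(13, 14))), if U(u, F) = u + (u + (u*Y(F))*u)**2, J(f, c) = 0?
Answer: sqrt(33001) ≈ 181.66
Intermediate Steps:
U(u, F) = u + (u + F*u**2)**2 (U(u, F) = u + (u + (u*F)*u)**2 = u + (u + (F*u)*u)**2 = u + (u + F*u**2)**2)
sqrt(m(181) + U(-16, J(13, 14))) = sqrt(181**2 - 16*(1 - 16*(1 + 0*(-16))**2)) = sqrt(32761 - 16*(1 - 16*(1 + 0)**2)) = sqrt(32761 - 16*(1 - 16*1**2)) = sqrt(32761 - 16*(1 - 16*1)) = sqrt(32761 - 16*(1 - 16)) = sqrt(32761 - 16*(-15)) = sqrt(32761 + 240) = sqrt(33001)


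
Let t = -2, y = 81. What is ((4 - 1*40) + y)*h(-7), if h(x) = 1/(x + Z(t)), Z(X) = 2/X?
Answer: -45/8 ≈ -5.6250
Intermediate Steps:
h(x) = 1/(-1 + x) (h(x) = 1/(x + 2/(-2)) = 1/(x + 2*(-½)) = 1/(x - 1) = 1/(-1 + x))
((4 - 1*40) + y)*h(-7) = ((4 - 1*40) + 81)/(-1 - 7) = ((4 - 40) + 81)/(-8) = (-36 + 81)*(-⅛) = 45*(-⅛) = -45/8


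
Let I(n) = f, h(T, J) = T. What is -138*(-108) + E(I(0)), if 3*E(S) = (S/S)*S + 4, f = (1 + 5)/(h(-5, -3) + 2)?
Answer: 44714/3 ≈ 14905.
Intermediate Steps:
f = -2 (f = (1 + 5)/(-5 + 2) = 6/(-3) = 6*(-1/3) = -2)
I(n) = -2
E(S) = 4/3 + S/3 (E(S) = ((S/S)*S + 4)/3 = (1*S + 4)/3 = (S + 4)/3 = (4 + S)/3 = 4/3 + S/3)
-138*(-108) + E(I(0)) = -138*(-108) + (4/3 + (1/3)*(-2)) = 14904 + (4/3 - 2/3) = 14904 + 2/3 = 44714/3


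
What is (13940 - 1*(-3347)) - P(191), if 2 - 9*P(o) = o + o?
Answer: 155963/9 ≈ 17329.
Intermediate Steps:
P(o) = 2/9 - 2*o/9 (P(o) = 2/9 - (o + o)/9 = 2/9 - 2*o/9)
(13940 - 1*(-3347)) - P(191) = (13940 - 1*(-3347)) - (2/9 - 2/9*191) = (13940 + 3347) - (2/9 - 382/9) = 17287 - 1*(-380/9) = 17287 + 380/9 = 155963/9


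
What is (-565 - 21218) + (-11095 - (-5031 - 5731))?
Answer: -22116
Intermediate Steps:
(-565 - 21218) + (-11095 - (-5031 - 5731)) = -21783 + (-11095 - 1*(-10762)) = -21783 + (-11095 + 10762) = -21783 - 333 = -22116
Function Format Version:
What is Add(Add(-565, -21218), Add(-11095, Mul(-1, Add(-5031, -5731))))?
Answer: -22116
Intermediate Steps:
Add(Add(-565, -21218), Add(-11095, Mul(-1, Add(-5031, -5731)))) = Add(-21783, Add(-11095, Mul(-1, -10762))) = Add(-21783, Add(-11095, 10762)) = Add(-21783, -333) = -22116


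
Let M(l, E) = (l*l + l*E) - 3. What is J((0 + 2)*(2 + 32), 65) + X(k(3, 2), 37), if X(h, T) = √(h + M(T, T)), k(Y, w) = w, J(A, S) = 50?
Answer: 50 + √2737 ≈ 102.32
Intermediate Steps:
M(l, E) = -3 + l² + E*l (M(l, E) = (l² + E*l) - 3 = -3 + l² + E*l)
X(h, T) = √(-3 + h + 2*T²) (X(h, T) = √(h + (-3 + T² + T*T)) = √(h + (-3 + T² + T²)) = √(h + (-3 + 2*T²)) = √(-3 + h + 2*T²))
J((0 + 2)*(2 + 32), 65) + X(k(3, 2), 37) = 50 + √(-3 + 2 + 2*37²) = 50 + √(-3 + 2 + 2*1369) = 50 + √(-3 + 2 + 2738) = 50 + √2737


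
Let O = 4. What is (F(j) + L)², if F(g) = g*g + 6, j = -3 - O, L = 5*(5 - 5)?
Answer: 3025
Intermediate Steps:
L = 0 (L = 5*0 = 0)
j = -7 (j = -3 - 1*4 = -3 - 4 = -7)
F(g) = 6 + g² (F(g) = g² + 6 = 6 + g²)
(F(j) + L)² = ((6 + (-7)²) + 0)² = ((6 + 49) + 0)² = (55 + 0)² = 55² = 3025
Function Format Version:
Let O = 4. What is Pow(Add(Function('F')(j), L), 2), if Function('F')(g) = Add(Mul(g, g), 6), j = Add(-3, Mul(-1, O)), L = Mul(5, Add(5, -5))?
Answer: 3025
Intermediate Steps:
L = 0 (L = Mul(5, 0) = 0)
j = -7 (j = Add(-3, Mul(-1, 4)) = Add(-3, -4) = -7)
Function('F')(g) = Add(6, Pow(g, 2)) (Function('F')(g) = Add(Pow(g, 2), 6) = Add(6, Pow(g, 2)))
Pow(Add(Function('F')(j), L), 2) = Pow(Add(Add(6, Pow(-7, 2)), 0), 2) = Pow(Add(Add(6, 49), 0), 2) = Pow(Add(55, 0), 2) = Pow(55, 2) = 3025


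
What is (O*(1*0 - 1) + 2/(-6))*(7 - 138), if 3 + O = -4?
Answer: -2620/3 ≈ -873.33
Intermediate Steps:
O = -7 (O = -3 - 4 = -7)
(O*(1*0 - 1) + 2/(-6))*(7 - 138) = (-7*(1*0 - 1) + 2/(-6))*(7 - 138) = (-7*(0 - 1) + 2*(-⅙))*(-131) = (-7*(-1) - ⅓)*(-131) = (7 - ⅓)*(-131) = (20/3)*(-131) = -2620/3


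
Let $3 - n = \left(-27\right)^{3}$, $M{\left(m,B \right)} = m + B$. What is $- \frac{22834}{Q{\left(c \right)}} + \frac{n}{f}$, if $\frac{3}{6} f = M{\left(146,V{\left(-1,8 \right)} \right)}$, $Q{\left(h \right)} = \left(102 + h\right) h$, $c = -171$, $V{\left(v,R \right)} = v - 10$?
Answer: $\frac{4187221}{58995} \approx 70.976$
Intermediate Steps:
$V{\left(v,R \right)} = -10 + v$
$Q{\left(h \right)} = h \left(102 + h\right)$
$M{\left(m,B \right)} = B + m$
$n = 19686$ ($n = 3 - \left(-27\right)^{3} = 3 - -19683 = 3 + 19683 = 19686$)
$f = 270$ ($f = 2 \left(\left(-10 - 1\right) + 146\right) = 2 \left(-11 + 146\right) = 2 \cdot 135 = 270$)
$- \frac{22834}{Q{\left(c \right)}} + \frac{n}{f} = - \frac{22834}{\left(-171\right) \left(102 - 171\right)} + \frac{19686}{270} = - \frac{22834}{\left(-171\right) \left(-69\right)} + 19686 \cdot \frac{1}{270} = - \frac{22834}{11799} + \frac{3281}{45} = \frac{4187221}{58995}$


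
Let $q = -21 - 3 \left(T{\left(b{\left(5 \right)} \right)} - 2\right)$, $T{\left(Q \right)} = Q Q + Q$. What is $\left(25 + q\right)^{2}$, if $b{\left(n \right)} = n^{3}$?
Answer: $2231617600$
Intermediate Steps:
$T{\left(Q \right)} = Q + Q^{2}$ ($T{\left(Q \right)} = Q^{2} + Q = Q + Q^{2}$)
$q = -47265$ ($q = -21 - 3 \left(5^{3} \left(1 + 5^{3}\right) - 2\right) = -21 - 3 \left(125 \left(1 + 125\right) - 2\right) = -21 - 3 \left(125 \cdot 126 - 2\right) = -21 - 3 \left(15750 - 2\right) = -21 - 3 \cdot 15748 = -21 - 47244 = -47265$)
$\left(25 + q\right)^{2} = \left(25 - 47265\right)^{2} = \left(-47240\right)^{2} = 2231617600$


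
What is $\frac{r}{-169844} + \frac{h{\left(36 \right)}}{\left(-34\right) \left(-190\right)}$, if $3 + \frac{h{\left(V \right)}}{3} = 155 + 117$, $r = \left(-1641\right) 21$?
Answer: $\frac{44960271}{137149030} \approx 0.32782$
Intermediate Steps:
$r = -34461$
$h{\left(V \right)} = 807$ ($h{\left(V \right)} = -9 + 3 \left(155 + 117\right) = -9 + 3 \cdot 272 = -9 + 816 = 807$)
$\frac{r}{-169844} + \frac{h{\left(36 \right)}}{\left(-34\right) \left(-190\right)} = - \frac{34461}{-169844} + \frac{807}{\left(-34\right) \left(-190\right)} = \left(-34461\right) \left(- \frac{1}{169844}\right) + \frac{807}{6460} = \frac{34461}{169844} + 807 \cdot \frac{1}{6460} = \frac{34461}{169844} + \frac{807}{6460} = \frac{44960271}{137149030}$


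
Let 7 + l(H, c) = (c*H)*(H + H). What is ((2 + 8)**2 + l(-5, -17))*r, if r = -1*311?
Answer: 235427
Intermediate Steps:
r = -311
l(H, c) = -7 + 2*c*H**2 (l(H, c) = -7 + (c*H)*(H + H) = -7 + (H*c)*(2*H) = -7 + 2*c*H**2)
((2 + 8)**2 + l(-5, -17))*r = ((2 + 8)**2 + (-7 + 2*(-17)*(-5)**2))*(-311) = (10**2 + (-7 + 2*(-17)*25))*(-311) = (100 + (-7 - 850))*(-311) = (100 - 857)*(-311) = -757*(-311) = 235427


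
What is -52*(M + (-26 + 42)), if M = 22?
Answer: -1976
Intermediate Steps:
-52*(M + (-26 + 42)) = -52*(22 + (-26 + 42)) = -52*(22 + 16) = -52*38 = -1976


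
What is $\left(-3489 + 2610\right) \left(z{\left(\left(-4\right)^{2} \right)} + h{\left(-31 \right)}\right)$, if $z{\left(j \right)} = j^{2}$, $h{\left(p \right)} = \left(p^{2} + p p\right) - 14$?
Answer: $-1902156$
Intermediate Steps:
$h{\left(p \right)} = -14 + 2 p^{2}$ ($h{\left(p \right)} = \left(p^{2} + p^{2}\right) - 14 = 2 p^{2} - 14 = -14 + 2 p^{2}$)
$\left(-3489 + 2610\right) \left(z{\left(\left(-4\right)^{2} \right)} + h{\left(-31 \right)}\right) = \left(-3489 + 2610\right) \left(\left(\left(-4\right)^{2}\right)^{2} - \left(14 - 2 \left(-31\right)^{2}\right)\right) = - 879 \left(16^{2} + \left(-14 + 2 \cdot 961\right)\right) = - 879 \left(256 + \left(-14 + 1922\right)\right) = - 879 \left(256 + 1908\right) = \left(-879\right) 2164 = -1902156$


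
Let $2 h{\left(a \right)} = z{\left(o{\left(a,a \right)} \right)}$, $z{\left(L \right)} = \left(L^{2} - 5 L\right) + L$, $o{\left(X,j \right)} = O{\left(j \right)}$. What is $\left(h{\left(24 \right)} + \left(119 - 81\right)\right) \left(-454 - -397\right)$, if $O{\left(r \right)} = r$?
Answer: $-15846$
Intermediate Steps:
$o{\left(X,j \right)} = j$
$z{\left(L \right)} = L^{2} - 4 L$
$h{\left(a \right)} = \frac{a \left(-4 + a\right)}{2}$
$\left(h{\left(24 \right)} + \left(119 - 81\right)\right) \left(-454 - -397\right) = \left(\frac{1}{2} \cdot 24 \left(-4 + 24\right) + \left(119 - 81\right)\right) \left(-454 - -397\right) = \left(\frac{1}{2} \cdot 24 \cdot 20 + 38\right) \left(-454 + 397\right) = \left(240 + 38\right) \left(-57\right) = 278 \left(-57\right) = -15846$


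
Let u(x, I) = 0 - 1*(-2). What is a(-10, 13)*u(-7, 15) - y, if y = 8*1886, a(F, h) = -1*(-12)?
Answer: -15064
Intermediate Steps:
a(F, h) = 12
u(x, I) = 2 (u(x, I) = 0 + 2 = 2)
y = 15088
a(-10, 13)*u(-7, 15) - y = 12*2 - 1*15088 = 24 - 15088 = -15064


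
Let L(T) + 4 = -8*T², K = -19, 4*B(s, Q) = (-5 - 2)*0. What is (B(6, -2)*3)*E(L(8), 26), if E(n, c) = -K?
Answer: 0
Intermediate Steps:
B(s, Q) = 0 (B(s, Q) = ((-5 - 2)*0)/4 = (-7*0)/4 = (¼)*0 = 0)
L(T) = -4 - 8*T²
E(n, c) = 19 (E(n, c) = -1*(-19) = 19)
(B(6, -2)*3)*E(L(8), 26) = (0*3)*19 = 0*19 = 0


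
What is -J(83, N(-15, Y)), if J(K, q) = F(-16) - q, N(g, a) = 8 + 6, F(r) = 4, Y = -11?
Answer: 10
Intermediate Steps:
N(g, a) = 14
J(K, q) = 4 - q
-J(83, N(-15, Y)) = -(4 - 1*14) = -(4 - 14) = -1*(-10) = 10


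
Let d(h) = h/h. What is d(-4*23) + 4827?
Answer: 4828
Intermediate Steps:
d(h) = 1
d(-4*23) + 4827 = 1 + 4827 = 4828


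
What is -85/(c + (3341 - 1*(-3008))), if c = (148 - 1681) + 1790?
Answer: -85/6606 ≈ -0.012867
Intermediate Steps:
c = 257 (c = -1533 + 1790 = 257)
-85/(c + (3341 - 1*(-3008))) = -85/(257 + (3341 - 1*(-3008))) = -85/(257 + (3341 + 3008)) = -85/(257 + 6349) = -85/6606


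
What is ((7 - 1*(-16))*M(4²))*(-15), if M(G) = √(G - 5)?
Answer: -345*√11 ≈ -1144.2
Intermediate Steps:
M(G) = √(-5 + G)
((7 - 1*(-16))*M(4²))*(-15) = ((7 - 1*(-16))*√(-5 + 4²))*(-15) = ((7 + 16)*√(-5 + 16))*(-15) = (23*√11)*(-15) = -345*√11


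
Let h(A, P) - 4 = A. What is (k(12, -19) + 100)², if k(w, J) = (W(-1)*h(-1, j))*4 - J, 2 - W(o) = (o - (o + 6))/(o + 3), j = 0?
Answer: 32041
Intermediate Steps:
h(A, P) = 4 + A
W(o) = 2 + 6/(3 + o) (W(o) = 2 - (o - (o + 6))/(o + 3) = 2 - (o - (6 + o))/(3 + o) = 2 - (o + (-6 - o))/(3 + o) = 2 - (-6)/(3 + o) = 2 + 6/(3 + o))
k(w, J) = 60 - J (k(w, J) = ((2*(6 - 1)/(3 - 1))*(4 - 1))*4 - J = ((2*5/2)*3)*4 - J = ((2*(½)*5)*3)*4 - J = (5*3)*4 - J = 15*4 - J = 60 - J)
(k(12, -19) + 100)² = ((60 - 1*(-19)) + 100)² = ((60 + 19) + 100)² = (79 + 100)² = 179² = 32041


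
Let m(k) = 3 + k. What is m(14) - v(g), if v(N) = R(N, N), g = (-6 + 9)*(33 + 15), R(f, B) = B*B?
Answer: -20719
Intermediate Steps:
R(f, B) = B²
g = 144 (g = 3*48 = 144)
v(N) = N²
m(14) - v(g) = (3 + 14) - 1*144² = 17 - 1*20736 = 17 - 20736 = -20719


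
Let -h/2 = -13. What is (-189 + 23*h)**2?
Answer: 167281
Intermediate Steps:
h = 26 (h = -2*(-13) = 26)
(-189 + 23*h)**2 = (-189 + 23*26)**2 = (-189 + 598)**2 = 409**2 = 167281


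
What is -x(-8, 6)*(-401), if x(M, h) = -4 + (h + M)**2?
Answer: 0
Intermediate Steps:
x(M, h) = -4 + (M + h)**2
-x(-8, 6)*(-401) = -(-4 + (-8 + 6)**2)*(-401) = -(-4 + (-2)**2)*(-401) = -(-4 + 4)*(-401) = -0*(-401) = -1*0 = 0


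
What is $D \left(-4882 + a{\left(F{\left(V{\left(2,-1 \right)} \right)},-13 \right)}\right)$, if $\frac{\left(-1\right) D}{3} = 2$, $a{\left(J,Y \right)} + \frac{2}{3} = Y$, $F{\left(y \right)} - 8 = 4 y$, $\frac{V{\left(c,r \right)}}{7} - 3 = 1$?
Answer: $29374$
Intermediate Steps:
$V{\left(c,r \right)} = 28$ ($V{\left(c,r \right)} = 21 + 7 \cdot 1 = 21 + 7 = 28$)
$F{\left(y \right)} = 8 + 4 y$
$a{\left(J,Y \right)} = - \frac{2}{3} + Y$
$D = -6$ ($D = \left(-3\right) 2 = -6$)
$D \left(-4882 + a{\left(F{\left(V{\left(2,-1 \right)} \right)},-13 \right)}\right) = - 6 \left(-4882 - \frac{41}{3}\right) = \left(-6\right) \left(- \frac{14687}{3}\right) = 29374$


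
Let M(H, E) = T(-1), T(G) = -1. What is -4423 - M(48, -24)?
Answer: -4422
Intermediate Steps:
M(H, E) = -1
-4423 - M(48, -24) = -4423 - 1*(-1) = -4423 + 1 = -4422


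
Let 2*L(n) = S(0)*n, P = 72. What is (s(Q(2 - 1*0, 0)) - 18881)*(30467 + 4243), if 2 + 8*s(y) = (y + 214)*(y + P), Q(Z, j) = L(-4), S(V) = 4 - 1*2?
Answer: -1186821675/2 ≈ -5.9341e+8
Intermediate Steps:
S(V) = 2 (S(V) = 4 - 2 = 2)
L(n) = n (L(n) = (2*n)/2 = n)
Q(Z, j) = -4
s(y) = -1/4 + (72 + y)*(214 + y)/8 (s(y) = -1/4 + ((y + 214)*(y + 72))/8 = -1/4 + ((214 + y)*(72 + y))/8 = -1/4 + ((72 + y)*(214 + y))/8 = -1/4 + (72 + y)*(214 + y)/8)
(s(Q(2 - 1*0, 0)) - 18881)*(30467 + 4243) = ((7703/4 + (1/8)*(-4)**2 + (143/4)*(-4)) - 18881)*(30467 + 4243) = ((7703/4 + (1/8)*16 - 143) - 18881)*34710 = ((7703/4 + 2 - 143) - 18881)*34710 = (7139/4 - 18881)*34710 = -68385/4*34710 = -1186821675/2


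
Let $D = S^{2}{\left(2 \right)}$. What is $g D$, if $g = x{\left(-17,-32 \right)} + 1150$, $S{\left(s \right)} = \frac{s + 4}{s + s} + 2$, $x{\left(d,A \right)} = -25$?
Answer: $\frac{55125}{4} \approx 13781.0$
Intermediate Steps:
$S{\left(s \right)} = 2 + \frac{4 + s}{2 s}$ ($S{\left(s \right)} = \frac{4 + s}{2 s} + 2 = 2 + \frac{4 + s}{2 s}$)
$D = \frac{49}{4}$ ($D = \left(\frac{5}{2} + \frac{2}{2}\right)^{2} = \left(\frac{5}{2} + 2 \cdot \frac{1}{2}\right)^{2} = \left(\frac{5}{2} + 1\right)^{2} = \left(\frac{7}{2}\right)^{2} = \frac{49}{4} \approx 12.25$)
$g = 1125$ ($g = -25 + 1150 = 1125$)
$g D = 1125 \cdot \frac{49}{4} = \frac{55125}{4}$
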